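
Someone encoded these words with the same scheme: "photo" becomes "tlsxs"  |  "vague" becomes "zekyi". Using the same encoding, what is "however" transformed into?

lsaiziv

Compare letters: p→t is +4, h→l is +4, o→s is +4 — a constant shift. This is a Caesar cipher with shift 4.
Applying it to however: h+4=l, o+4=s, w+4=a, e+4=i, v+4=z, e+4=i, r+4=v.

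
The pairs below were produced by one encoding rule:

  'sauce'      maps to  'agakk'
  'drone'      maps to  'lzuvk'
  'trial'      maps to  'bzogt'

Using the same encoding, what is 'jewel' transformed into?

rkekt

The shift depends on letter class: consonant s→a is +8, but vowel a→g is +6. Two shifts are in play — +6 for a/e/i/o/u, +8 for every other letter.
On jewel: j(cons)+8=r, e(vowel)+6=k, w(cons)+8=e, e(vowel)+6=k, l(cons)+8=t.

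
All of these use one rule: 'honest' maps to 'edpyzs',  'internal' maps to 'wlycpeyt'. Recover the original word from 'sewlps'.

health

The output letters match the input read backwards, each shifted +11: honest reversed is tsenoh. The word is reversed, then every letter is shifted forward by 11.
Reversing it on sewlps: shift back: s−11=h, e−11=t, w−11=l, l−11=a, p−11=e, s−11=h → htlaeh; then reverse → health.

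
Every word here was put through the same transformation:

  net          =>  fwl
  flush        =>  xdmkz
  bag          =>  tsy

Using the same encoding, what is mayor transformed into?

It's a constant shift of +18 (ROT18).
Applying it to mayor: m+18=e, a+18=s, y+18=q, o+18=g, r+18=j.

esqgj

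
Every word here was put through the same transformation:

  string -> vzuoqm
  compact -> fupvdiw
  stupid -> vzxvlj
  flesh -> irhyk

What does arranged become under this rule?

Shifts by position in string: pos 0: s→v (+3), pos 1: t→z (+6), pos 2: r→u (+3), pos 3: i→o (+6) — repeating every 2. A repeating key of period 2 is used — shifts +3, +6 over and over.
On arranged: a+3=d, r+6=x, r+3=u, a+6=g, n+3=q, g+6=m, e+3=h, d+6=j.

dxugqmhj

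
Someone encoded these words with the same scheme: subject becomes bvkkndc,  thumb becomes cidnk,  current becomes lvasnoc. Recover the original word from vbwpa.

Shifts by position in subject: pos 0: s→b (+9), pos 1: u→v (+1), pos 2: b→k (+9), pos 3: j→k (+1) — repeating every 2. It's a Vigenère-style cipher with numeric key [9,1]: position i shifts by key[i mod 2].
Decoding vbwpa: v−9=m, b−1=a, w−9=n, p−1=o, a−9=r.

manor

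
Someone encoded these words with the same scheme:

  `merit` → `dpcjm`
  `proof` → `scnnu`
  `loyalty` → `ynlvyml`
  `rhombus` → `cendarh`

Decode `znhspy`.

gospel

This is an affine cipher: with a=0,…,z=25, each position x becomes (5x+21) mod 26.
Decoding znhspy: z(25)→21·(25−21)≡6=g; n(13)→21·(13−21)≡14=o; h(7)→21·(7−21)≡18=s; s(18)→21·(18−21)≡15=p; p(15)→21·(15−21)≡4=e; y(24)→21·(24−21)≡11=l (all mod 26).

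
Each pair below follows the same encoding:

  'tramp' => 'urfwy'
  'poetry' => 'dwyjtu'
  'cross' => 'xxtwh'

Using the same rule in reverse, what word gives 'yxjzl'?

The output letters match the input read backwards, each shifted +5: tramp reversed is pmart. The word is reversed, then every letter is shifted forward by 5.
Decoding yxjzl: shift back: y−5=t, x−5=s, j−5=e, z−5=u, l−5=g → tseug; then reverse → guest.

guest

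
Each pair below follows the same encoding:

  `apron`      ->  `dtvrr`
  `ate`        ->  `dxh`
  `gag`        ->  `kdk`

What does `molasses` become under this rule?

qrpdwwhw

The shift depends on letter class: consonant p→t is +4, but vowel a→d is +3. Two shifts are in play — +3 for a/e/i/o/u, +4 for every other letter.
Applying it to molasses: m(cons)+4=q, o(vowel)+3=r, l(cons)+4=p, a(vowel)+3=d, s(cons)+4=w, s(cons)+4=w, e(vowel)+3=h, s(cons)+4=w.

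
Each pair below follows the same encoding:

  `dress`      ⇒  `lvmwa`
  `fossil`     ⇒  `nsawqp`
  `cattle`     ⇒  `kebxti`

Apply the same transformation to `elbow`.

mpjse

The shifts repeat in a cycle of length 2: positions 0,1,… shift by +8, +4, then the pattern repeats.
Applying it to elbow: e+8=m, l+4=p, b+8=j, o+4=s, w+8=e.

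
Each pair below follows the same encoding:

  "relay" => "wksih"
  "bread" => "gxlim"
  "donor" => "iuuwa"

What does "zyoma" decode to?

usher

Each letter shifts forward by (position + 5), i.e. 5, 6, 7, … — the shift grows by one for each successive letter.
Undoing it on zyoma: z−5=u, y−6=s, o−7=h, m−8=e, a−9=r.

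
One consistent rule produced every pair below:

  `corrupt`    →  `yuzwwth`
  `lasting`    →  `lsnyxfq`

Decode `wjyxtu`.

Two steps: reverse the string, then apply a Caesar shift of +5.
Undoing it on wjyxtu: shift back: w−5=r, j−5=e, y−5=t, x−5=s, t−5=o, u−5=p → retsop; then reverse → poster.

poster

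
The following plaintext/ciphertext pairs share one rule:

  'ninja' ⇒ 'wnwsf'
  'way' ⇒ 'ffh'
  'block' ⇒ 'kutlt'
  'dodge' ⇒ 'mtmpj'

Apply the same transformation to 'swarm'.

The shift depends on letter class: consonant n→w is +9, but vowel i→n is +5. Two shifts are in play — +5 for a/e/i/o/u, +9 for every other letter.
For swarm: s(cons)+9=b, w(cons)+9=f, a(vowel)+5=f, r(cons)+9=a, m(cons)+9=v.

bffav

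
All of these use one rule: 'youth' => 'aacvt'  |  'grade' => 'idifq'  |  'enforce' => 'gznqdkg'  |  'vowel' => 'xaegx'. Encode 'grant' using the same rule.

Shifts by position in youth: pos 0: y→a (+2), pos 1: o→a (+12), pos 2: u→c (+8), pos 3: t→v (+2), pos 4: h→t (+12) — repeating every 3. It's a Vigenère-style cipher with numeric key [2,12,8]: position i shifts by key[i mod 3].
For grant: g+2=i, r+12=d, a+8=i, n+2=p, t+12=f.

idipf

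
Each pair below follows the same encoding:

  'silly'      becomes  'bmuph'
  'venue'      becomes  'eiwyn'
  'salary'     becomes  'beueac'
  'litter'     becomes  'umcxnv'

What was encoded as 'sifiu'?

Shifts by position in silly: pos 0: s→b (+9), pos 1: i→m (+4), pos 2: l→u (+9), pos 3: l→p (+4) — repeating every 2. A repeating key of period 2 is used — shifts +9, +4 over and over.
Reversing it on sifiu: s−9=j, i−4=e, f−9=w, i−4=e, u−9=l.

jewel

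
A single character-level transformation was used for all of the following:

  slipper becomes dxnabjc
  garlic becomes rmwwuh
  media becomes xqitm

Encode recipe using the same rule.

cqhtbj

The shifts repeat in a cycle of length 3: positions 0,1,… shift by +11, +12, +5, then the pattern repeats.
Applying it to recipe: r+11=c, e+12=q, c+5=h, i+11=t, p+12=b, e+5=j.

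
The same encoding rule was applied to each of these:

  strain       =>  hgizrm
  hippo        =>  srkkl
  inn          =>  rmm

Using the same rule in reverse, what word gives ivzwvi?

Letters are reflected about the middle of the alphabet (position → 25−position): Atbash.
Decoding ivzwvi: i↔r, v↔e, z↔a, w↔d, v↔e, i↔r.

reader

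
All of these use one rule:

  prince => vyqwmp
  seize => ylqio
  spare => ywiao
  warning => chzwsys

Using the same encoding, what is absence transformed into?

gianxnq

Each letter shifts forward by (position + 6), i.e. 6, 7, 8, … — the shift grows by one for each successive letter.
Applying it to absence: a+6=g, b+7=i, s+8=a, e+9=n, n+10=x, c+11=n, e+12=q.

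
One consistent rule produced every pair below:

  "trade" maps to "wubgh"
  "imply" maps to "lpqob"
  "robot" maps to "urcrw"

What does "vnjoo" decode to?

skill

Shifts by position in trade: pos 0: t→w (+3), pos 1: r→u (+3), pos 2: a→b (+1), pos 3: d→g (+3), pos 4: e→h (+3) — repeating every 3. It's a Vigenère-style cipher with numeric key [3,3,1]: position i shifts by key[i mod 3].
Decoding vnjoo: v−3=s, n−3=k, j−1=i, o−3=l, o−3=l.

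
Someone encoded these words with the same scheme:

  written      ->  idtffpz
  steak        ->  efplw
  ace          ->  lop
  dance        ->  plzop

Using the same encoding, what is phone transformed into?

btzzp

The shift depends on letter class: consonant w→i is +12, but vowel i→t is +11. The rule splits by letter class: vowels +11, consonants +12.
For phone: p(cons)+12=b, h(cons)+12=t, o(vowel)+11=z, n(cons)+12=z, e(vowel)+11=p.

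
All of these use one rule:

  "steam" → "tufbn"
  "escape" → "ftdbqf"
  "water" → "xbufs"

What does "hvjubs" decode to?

guitar

It's a constant shift of +1 (ROT1).
Reversing it on hvjubs: h−1=g, v−1=u, j−1=i, u−1=t, b−1=a, s−1=r.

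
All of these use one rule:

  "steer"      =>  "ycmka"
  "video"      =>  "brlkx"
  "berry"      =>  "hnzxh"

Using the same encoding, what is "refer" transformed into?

xnnka

Shifts by position in steer: pos 0: s→y (+6), pos 1: t→c (+9), pos 2: e→m (+8), pos 3: e→k (+6), pos 4: r→a (+9) — repeating every 3. A repeating key of period 3 is used — shifts +6, +9, +8 over and over.
Applying it to refer: r+6=x, e+9=n, f+8=n, e+6=k, r+9=a.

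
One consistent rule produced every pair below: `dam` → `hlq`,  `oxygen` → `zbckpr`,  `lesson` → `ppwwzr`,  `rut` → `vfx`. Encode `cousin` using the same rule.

gzfwtr

The shift depends on letter class: consonant d→h is +4, but vowel a→l is +11. Two shifts are in play — +11 for a/e/i/o/u, +4 for every other letter.
Applying it to cousin: c(cons)+4=g, o(vowel)+11=z, u(vowel)+11=f, s(cons)+4=w, i(vowel)+11=t, n(cons)+4=r.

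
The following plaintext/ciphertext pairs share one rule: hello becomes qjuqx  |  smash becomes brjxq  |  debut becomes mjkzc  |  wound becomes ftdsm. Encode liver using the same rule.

uneja

Shifts by position in hello: pos 0: h→q (+9), pos 1: e→j (+5), pos 2: l→u (+9), pos 3: l→q (+5) — repeating every 2. A repeating key of period 2 is used — shifts +9, +5 over and over.
Applying it to liver: l+9=u, i+5=n, v+9=e, e+5=j, r+9=a.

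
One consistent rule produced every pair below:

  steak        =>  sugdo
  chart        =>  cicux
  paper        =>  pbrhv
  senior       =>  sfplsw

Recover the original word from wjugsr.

wisdom

Letter i (0-indexed) is shifted by i+0, so successive shifts are 0, 1, 2, ….
Decoding wjugsr: w−0=w, j−1=i, u−2=s, g−3=d, s−4=o, r−5=m.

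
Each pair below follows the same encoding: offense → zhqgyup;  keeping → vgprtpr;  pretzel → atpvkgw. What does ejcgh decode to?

The shifts repeat in a cycle of length 2: positions 0,1,… shift by +11, +2, then the pattern repeats.
Undoing it on ejcgh: e−11=t, j−2=h, c−11=r, g−2=e, h−11=w.

threw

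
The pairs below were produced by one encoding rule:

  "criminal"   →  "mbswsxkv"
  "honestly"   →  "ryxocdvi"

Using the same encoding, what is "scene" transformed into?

cmoxo

It's a constant shift of +10 (ROT10).
On scene: s+10=c, c+10=m, e+10=o, n+10=x, e+10=o.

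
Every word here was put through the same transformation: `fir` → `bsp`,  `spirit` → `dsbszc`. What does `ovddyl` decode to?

The output letters match the input read backwards, each shifted +10: fir reversed is rif. Two steps: reverse the string, then apply a Caesar shift of +10.
Undoing it on ovddyl: shift back: o−10=e, v−10=l, d−10=t, d−10=t, y−10=o, l−10=b → elttob; then reverse → bottle.

bottle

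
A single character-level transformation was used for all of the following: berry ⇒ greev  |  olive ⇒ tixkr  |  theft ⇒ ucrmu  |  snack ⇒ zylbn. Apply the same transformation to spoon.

zotty

b(1)→g(6) and e(4)→r(17) fit y≡21x+11 (mod 26); the inverse of 21 mod 26 is 5. This is an affine cipher: with a=0,…,z=25, each position x becomes (21x+11) mod 26.
Applying it to spoon: s(18)→21·18+11≡25=z; p(15)→21·15+11≡14=o; o(14)→21·14+11≡19=t; o(14)→21·14+11≡19=t; n(13)→21·13+11≡24=y (all mod 26).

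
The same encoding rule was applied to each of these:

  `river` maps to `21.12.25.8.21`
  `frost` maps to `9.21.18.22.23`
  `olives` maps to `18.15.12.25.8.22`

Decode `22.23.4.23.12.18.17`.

Each letter is replaced by its alphabet position (a=1..z=26) + 3.
Decoding 22.23.4.23.12.18.17: 22→(22−3)÷1=19=s, 23→(23−3)÷1=20=t, 4→(4−3)÷1=1=a, 23→(23−3)÷1=20=t, 12→(12−3)÷1=9=i, 18→(18−3)÷1=15=o, 17→(17−3)÷1=14=n.

station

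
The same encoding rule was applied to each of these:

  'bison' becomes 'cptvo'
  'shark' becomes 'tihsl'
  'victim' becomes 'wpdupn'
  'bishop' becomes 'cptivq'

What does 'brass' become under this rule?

Two shifts are in play — +7 for a/e/i/o/u, +1 for every other letter.
On brass: b(cons)+1=c, r(cons)+1=s, a(vowel)+7=h, s(cons)+1=t, s(cons)+1=t.

cshtt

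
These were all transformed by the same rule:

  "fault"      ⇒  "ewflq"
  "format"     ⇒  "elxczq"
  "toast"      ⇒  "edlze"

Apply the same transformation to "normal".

wlxczy

The word is reversed, then every letter is shifted forward by 11.
Applying it to normal: reverse → lamron; then shift: l+11=w, a+11=l, m+11=x, r+11=c, o+11=z, n+11=y.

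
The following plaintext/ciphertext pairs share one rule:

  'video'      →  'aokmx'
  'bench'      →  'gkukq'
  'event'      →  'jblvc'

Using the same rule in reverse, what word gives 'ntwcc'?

input

In video: v→a is +5, i→o is +6, d→k is +7, e→m is +8 — the shift increases by 1 each position. Letter i (0-indexed) is shifted by i+5, so successive shifts are 5, 6, 7, ….
Reversing it on ntwcc: n−5=i, t−6=n, w−7=p, c−8=u, c−9=t.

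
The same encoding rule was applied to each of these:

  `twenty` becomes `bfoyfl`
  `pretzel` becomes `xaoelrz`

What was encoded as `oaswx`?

grill

Each letter shifts forward by (position + 8), i.e. 8, 9, 10, … — the shift grows by one for each successive letter.
Decoding oaswx: o−8=g, a−9=r, s−10=i, w−11=l, x−12=l.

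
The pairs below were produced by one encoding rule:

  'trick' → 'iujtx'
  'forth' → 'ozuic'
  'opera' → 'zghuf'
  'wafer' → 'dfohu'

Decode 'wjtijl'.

victim

t(19)→i(8) and r(17)→u(20) fit y≡7x+5 (mod 26); the inverse of 7 mod 26 is 15. Each letter's alphabet position (a=0..z=25) is mapped through 7·x+5 mod 26 — an affine cipher.
Reversing it on wjtijl: w(22)→15·(22−5)≡21=v; j(9)→15·(9−5)≡8=i; t(19)→15·(19−5)≡2=c; i(8)→15·(8−5)≡19=t; j(9)→15·(9−5)≡8=i; l(11)→15·(11−5)≡12=m (all mod 26).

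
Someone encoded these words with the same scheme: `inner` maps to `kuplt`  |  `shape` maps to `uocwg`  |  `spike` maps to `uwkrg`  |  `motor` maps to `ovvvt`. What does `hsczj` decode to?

flash

Shifts by position in inner: pos 0: i→k (+2), pos 1: n→u (+7), pos 2: n→p (+2), pos 3: e→l (+7) — repeating every 2. The shifts repeat in a cycle of length 2: positions 0,1,… shift by +2, +7, then the pattern repeats.
Decoding hsczj: h−2=f, s−7=l, c−2=a, z−7=s, j−2=h.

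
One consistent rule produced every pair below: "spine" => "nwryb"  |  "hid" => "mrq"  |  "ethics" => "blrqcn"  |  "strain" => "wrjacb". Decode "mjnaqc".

thread

The output letters match the input read backwards, each shifted +9: spine reversed is enips. Read the word backwards and shift each letter +9.
Undoing it on mjnaqc: shift back: m−9=d, j−9=a, n−9=e, a−9=r, q−9=h, c−9=t → daerht; then reverse → thread.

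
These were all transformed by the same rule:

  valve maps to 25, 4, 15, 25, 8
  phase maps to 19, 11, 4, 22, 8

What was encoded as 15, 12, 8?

v is letter #22 and maps to 25: an offset of 3. Each letter is replaced by its alphabet position (a=1..z=26) + 3.
Decoding 15, 12, 8: 15→(15−3)÷1=12=l, 12→(12−3)÷1=9=i, 8→(8−3)÷1=5=e.

lie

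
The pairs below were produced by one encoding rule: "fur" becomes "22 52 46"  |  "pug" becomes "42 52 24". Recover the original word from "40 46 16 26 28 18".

The formula is n = 2×(alphabet index, a=1) + 10.
Reversing it on 40 46 16 26 28 18: 40→(40−10)÷2=15=o, 46→(46−10)÷2=18=r, 16→(16−10)÷2=3=c, 26→(26−10)÷2=8=h, 28→(28−10)÷2=9=i, 18→(18−10)÷2=4=d.

orchid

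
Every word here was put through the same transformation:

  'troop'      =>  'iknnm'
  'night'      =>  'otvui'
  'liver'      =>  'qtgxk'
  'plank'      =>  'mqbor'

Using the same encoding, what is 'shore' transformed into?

junkx

Treating letters as 0–25, the rule is x ↦ 25x + 1 (mod 26).
For shore: s(18)→25·18+1≡9=j; h(7)→25·7+1≡20=u; o(14)→25·14+1≡13=n; r(17)→25·17+1≡10=k; e(4)→25·4+1≡23=x (all mod 26).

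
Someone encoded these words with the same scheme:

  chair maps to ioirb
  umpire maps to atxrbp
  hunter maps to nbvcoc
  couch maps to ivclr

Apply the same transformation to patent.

vhbnxe

In chair: c→i is +6, h→o is +7, a→i is +8, i→r is +9 — the shift increases by 1 each position. The shift increases by 1 at each position, starting from +6: 6, 7, 8, ….
On patent: p+6=v, a+7=h, t+8=b, e+9=n, n+10=x, t+11=e.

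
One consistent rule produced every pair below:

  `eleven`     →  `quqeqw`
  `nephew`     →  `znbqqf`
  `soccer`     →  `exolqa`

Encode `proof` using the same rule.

baaxr

Shifts by position in eleven: pos 0: e→q (+12), pos 1: l→u (+9), pos 2: e→q (+12), pos 3: v→e (+9) — repeating every 2. It's a Vigenère-style cipher with numeric key [12,9]: position i shifts by key[i mod 2].
On proof: p+12=b, r+9=a, o+12=a, o+9=x, f+12=r.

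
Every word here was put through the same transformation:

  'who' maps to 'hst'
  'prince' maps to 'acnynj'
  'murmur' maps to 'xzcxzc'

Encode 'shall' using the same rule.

dsfww

The shift depends on letter class: consonant w→h is +11, but vowel o→t is +5. Vowels shift forward by 5 and consonants shift forward by 11.
On shall: s(cons)+11=d, h(cons)+11=s, a(vowel)+5=f, l(cons)+11=w, l(cons)+11=w.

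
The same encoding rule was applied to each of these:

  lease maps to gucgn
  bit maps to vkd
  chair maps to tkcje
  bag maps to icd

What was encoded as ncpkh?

The output letters match the input read backwards, each shifted +2: lease reversed is esael. The word is reversed, then every letter is shifted forward by 2.
Undoing it on ncpkh: shift back: n−2=l, c−2=a, p−2=n, k−2=i, h−2=f → lanif; then reverse → final.

final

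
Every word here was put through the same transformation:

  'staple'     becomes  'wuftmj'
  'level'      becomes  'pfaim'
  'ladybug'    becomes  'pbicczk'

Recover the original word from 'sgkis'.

A repeating key of period 3 is used — shifts +4, +1, +5 over and over.
Reversing it on sgkis: s−4=o, g−1=f, k−5=f, i−4=e, s−1=r.

offer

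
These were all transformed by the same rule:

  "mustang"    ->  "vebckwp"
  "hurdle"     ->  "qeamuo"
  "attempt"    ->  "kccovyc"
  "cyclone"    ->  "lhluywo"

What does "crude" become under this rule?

laemo

The shift depends on letter class: consonant m→v is +9, but vowel u→e is +10. Two shifts are in play — +10 for a/e/i/o/u, +9 for every other letter.
On crude: c(cons)+9=l, r(cons)+9=a, u(vowel)+10=e, d(cons)+9=m, e(vowel)+10=o.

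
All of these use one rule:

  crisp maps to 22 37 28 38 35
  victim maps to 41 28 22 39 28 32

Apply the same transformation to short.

38 27 34 37 39

c is letter #3 and maps to 22: an offset of 19. The number is (letter's place in the alphabet, a=1) + 19.
For short: s=19→38, h=8→27, o=15→34, r=18→37, t=20→39.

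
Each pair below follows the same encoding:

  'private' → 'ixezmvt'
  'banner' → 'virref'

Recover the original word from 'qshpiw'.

The word is reversed, then every letter is shifted forward by 4.
Decoding qshpiw: shift back: q−4=m, s−4=o, h−4=d, p−4=l, i−4=e, w−4=s → modles; then reverse → seldom.

seldom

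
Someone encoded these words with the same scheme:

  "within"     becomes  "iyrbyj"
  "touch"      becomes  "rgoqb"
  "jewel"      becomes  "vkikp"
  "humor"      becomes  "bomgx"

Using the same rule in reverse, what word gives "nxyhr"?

w(22)→i(8) and i(8)→y(24) fit y≡23x+22 (mod 26); the inverse of 23 mod 26 is 17. This is an affine cipher: with a=0,…,z=25, each position x becomes (23x+22) mod 26.
Reversing it on nxyhr: n(13)→17·(13−22)≡3=d; x(23)→17·(23−22)≡17=r; y(24)→17·(24−22)≡8=i; h(7)→17·(7−22)≡5=f; r(17)→17·(17−22)≡19=t (all mod 26).

drift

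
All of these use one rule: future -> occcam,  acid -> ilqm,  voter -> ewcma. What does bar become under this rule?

The shift depends on letter class: consonant f→o is +9, but vowel u→c is +8. Vowels shift forward by 8 and consonants shift forward by 9.
On bar: b(cons)+9=k, a(vowel)+8=i, r(cons)+9=a.

kia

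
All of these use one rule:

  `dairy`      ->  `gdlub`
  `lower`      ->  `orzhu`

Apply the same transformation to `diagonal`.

Compare letters: d→g is +3, a→d is +3, i→l is +3 — a constant shift. It's a constant shift of +3 (ROT3).
For diagonal: d+3=g, i+3=l, a+3=d, g+3=j, o+3=r, n+3=q, a+3=d, l+3=o.

gldjrqdo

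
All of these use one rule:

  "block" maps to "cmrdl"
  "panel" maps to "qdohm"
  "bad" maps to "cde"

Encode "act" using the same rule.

ddu

Vowels shift forward by 3 and consonants shift forward by 1.
On act: a(vowel)+3=d, c(cons)+1=d, t(cons)+1=u.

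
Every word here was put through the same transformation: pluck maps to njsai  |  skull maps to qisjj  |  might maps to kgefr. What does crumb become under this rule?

Compare letters: p→n is +24, l→j is +24, u→s is +24 — a constant shift. Each letter is shifted forward by 24 in the alphabet (a Caesar shift of +24).
On crumb: c+24=a, r+24=p, u+24=s, m+24=k, b+24=z.

apskz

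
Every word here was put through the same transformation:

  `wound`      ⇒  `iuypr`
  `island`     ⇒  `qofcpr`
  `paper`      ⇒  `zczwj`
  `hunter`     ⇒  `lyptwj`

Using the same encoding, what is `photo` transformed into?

zlutu

w(22)→i(8) and o(14)→u(20) fit y≡5x+2 (mod 26); the inverse of 5 mod 26 is 21. Treating letters as 0–25, the rule is x ↦ 5x + 2 (mod 26).
For photo: p(15)→5·15+2≡25=z; h(7)→5·7+2≡11=l; o(14)→5·14+2≡20=u; t(19)→5·19+2≡19=t; o(14)→5·14+2≡20=u (all mod 26).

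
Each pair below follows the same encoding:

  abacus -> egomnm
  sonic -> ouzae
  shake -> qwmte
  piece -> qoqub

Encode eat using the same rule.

The output letters match the input read backwards, each shifted +12: abacus reversed is sucaba. Two steps: reverse the string, then apply a Caesar shift of +12.
For eat: reverse → tae; then shift: t+12=f, a+12=m, e+12=q.

fmq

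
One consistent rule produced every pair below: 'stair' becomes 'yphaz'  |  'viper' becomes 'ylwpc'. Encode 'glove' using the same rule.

lcvsn

The output letters match the input read backwards, each shifted +7: stair reversed is riats. Read the word backwards and shift each letter +7.
For glove: reverse → evolg; then shift: e+7=l, v+7=c, o+7=v, l+7=s, g+7=n.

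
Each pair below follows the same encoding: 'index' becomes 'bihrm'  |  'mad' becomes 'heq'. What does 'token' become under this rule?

riosx

The output letters match the input read backwards, each shifted +4: index reversed is xedni. Two steps: reverse the string, then apply a Caesar shift of +4.
Applying it to token: reverse → nekot; then shift: n+4=r, e+4=i, k+4=o, o+4=s, t+4=x.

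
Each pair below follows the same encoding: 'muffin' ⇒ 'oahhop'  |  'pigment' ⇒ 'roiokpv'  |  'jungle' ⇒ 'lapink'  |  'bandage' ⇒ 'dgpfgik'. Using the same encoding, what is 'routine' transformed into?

The shift depends on letter class: consonant m→o is +2, but vowel u→a is +6. Two shifts are in play — +6 for a/e/i/o/u, +2 for every other letter.
Applying it to routine: r(cons)+2=t, o(vowel)+6=u, u(vowel)+6=a, t(cons)+2=v, i(vowel)+6=o, n(cons)+2=p, e(vowel)+6=k.

tuavopk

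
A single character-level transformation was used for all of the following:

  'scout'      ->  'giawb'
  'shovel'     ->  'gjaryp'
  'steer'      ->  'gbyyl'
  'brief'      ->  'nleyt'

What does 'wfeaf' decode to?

union

s(18)→g(6) and c(2)→i(8) fit y≡21x+18 (mod 26); the inverse of 21 mod 26 is 5. Treating letters as 0–25, the rule is x ↦ 21x + 18 (mod 26).
Decoding wfeaf: w(22)→5·(22−18)≡20=u; f(5)→5·(5−18)≡13=n; e(4)→5·(4−18)≡8=i; a(0)→5·(0−18)≡14=o; f(5)→5·(5−18)≡13=n (all mod 26).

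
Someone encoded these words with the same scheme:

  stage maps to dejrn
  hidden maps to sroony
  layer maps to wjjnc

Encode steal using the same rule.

The shift depends on letter class: consonant s→d is +11, but vowel a→j is +9. The rule splits by letter class: vowels +9, consonants +11.
Applying it to steal: s(cons)+11=d, t(cons)+11=e, e(vowel)+9=n, a(vowel)+9=j, l(cons)+11=w.

denjw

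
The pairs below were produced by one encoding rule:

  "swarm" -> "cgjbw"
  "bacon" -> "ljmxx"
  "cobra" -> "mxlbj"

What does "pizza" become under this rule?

The shift depends on letter class: consonant s→c is +10, but vowel a→j is +9. Vowels shift forward by 9 and consonants shift forward by 10.
For pizza: p(cons)+10=z, i(vowel)+9=r, z(cons)+10=j, z(cons)+10=j, a(vowel)+9=j.

zrjjj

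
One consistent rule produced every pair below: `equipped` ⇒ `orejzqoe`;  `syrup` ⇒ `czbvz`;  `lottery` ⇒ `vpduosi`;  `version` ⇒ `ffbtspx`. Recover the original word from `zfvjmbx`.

pelican

Shifts by position in equipped: pos 0: e→o (+10), pos 1: q→r (+1), pos 2: u→e (+10), pos 3: i→j (+1) — repeating every 2. It's a Vigenère-style cipher with numeric key [10,1]: position i shifts by key[i mod 2].
Reversing it on zfvjmbx: z−10=p, f−1=e, v−10=l, j−1=i, m−10=c, b−1=a, x−10=n.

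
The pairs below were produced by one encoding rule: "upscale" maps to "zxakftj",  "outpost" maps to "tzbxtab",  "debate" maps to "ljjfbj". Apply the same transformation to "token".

btsjv

The shift depends on letter class: consonant p→x is +8, but vowel u→z is +5. Vowels shift forward by 5 and consonants shift forward by 8.
Applying it to token: t(cons)+8=b, o(vowel)+5=t, k(cons)+8=s, e(vowel)+5=j, n(cons)+8=v.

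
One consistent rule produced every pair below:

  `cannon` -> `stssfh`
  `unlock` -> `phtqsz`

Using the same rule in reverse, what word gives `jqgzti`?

double

The output letters match the input read backwards, each shifted +5: cannon reversed is nonnac. Two steps: reverse the string, then apply a Caesar shift of +5.
Reversing it on jqgzti: shift back: j−5=e, q−5=l, g−5=b, z−5=u, t−5=o, i−5=d → elbuod; then reverse → double.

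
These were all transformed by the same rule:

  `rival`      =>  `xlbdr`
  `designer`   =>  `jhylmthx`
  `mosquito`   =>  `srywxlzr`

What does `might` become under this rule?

slmnz

The shift depends on letter class: consonant r→x is +6, but vowel i→l is +3. The rule splits by letter class: vowels +3, consonants +6.
For might: m(cons)+6=s, i(vowel)+3=l, g(cons)+6=m, h(cons)+6=n, t(cons)+6=z.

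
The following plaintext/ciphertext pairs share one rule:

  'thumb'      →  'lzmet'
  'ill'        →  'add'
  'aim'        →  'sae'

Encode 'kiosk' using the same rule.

cagkc

Compare letters: t→l is +18, h→z is +18, u→m is +18 — a constant shift. This is a Caesar cipher with shift 18.
On kiosk: k+18=c, i+18=a, o+18=g, s+18=k, k+18=c.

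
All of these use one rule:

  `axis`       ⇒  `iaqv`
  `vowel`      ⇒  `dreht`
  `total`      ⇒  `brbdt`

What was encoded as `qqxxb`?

input

Shifts by position in axis: pos 0: a→i (+8), pos 1: x→a (+3), pos 2: i→q (+8), pos 3: s→v (+3) — repeating every 2. The shifts repeat in a cycle of length 2: positions 0,1,… shift by +8, +3, then the pattern repeats.
Undoing it on qqxxb: q−8=i, q−3=n, x−8=p, x−3=u, b−8=t.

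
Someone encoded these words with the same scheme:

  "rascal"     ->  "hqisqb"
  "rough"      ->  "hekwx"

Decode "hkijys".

rustic

Compare letters: r→h is +16, a→q is +16, s→i is +16 — a constant shift. Each letter is shifted forward by 16 in the alphabet (a Caesar shift of +16).
Reversing it on hkijys: h−16=r, k−16=u, i−16=s, j−16=t, y−16=i, s−16=c.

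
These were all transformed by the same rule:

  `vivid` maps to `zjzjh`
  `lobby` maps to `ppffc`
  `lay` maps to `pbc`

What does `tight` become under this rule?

The shift depends on letter class: consonant v→z is +4, but vowel i→j is +1. Vowels shift forward by 1 and consonants shift forward by 4.
For tight: t(cons)+4=x, i(vowel)+1=j, g(cons)+4=k, h(cons)+4=l, t(cons)+4=x.

xjklx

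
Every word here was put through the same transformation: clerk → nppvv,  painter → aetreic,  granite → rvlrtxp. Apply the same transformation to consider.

nsywthpv

Shifts by position in clerk: pos 0: c→n (+11), pos 1: l→p (+4), pos 2: e→p (+11), pos 3: r→v (+4) — repeating every 2. A repeating key of period 2 is used — shifts +11, +4 over and over.
On consider: c+11=n, o+4=s, n+11=y, s+4=w, i+11=t, d+4=h, e+11=p, r+4=v.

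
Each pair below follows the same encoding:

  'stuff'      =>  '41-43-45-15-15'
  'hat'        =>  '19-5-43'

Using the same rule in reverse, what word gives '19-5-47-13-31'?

haven

s(#19)→41 and t(#20)→43: differences scale by 2, so n = 2·pos + 3. The formula is n = 2×(alphabet index, a=1) + 3.
Reversing it on 19-5-47-13-31: 19→(19−3)÷2=8=h, 5→(5−3)÷2=1=a, 47→(47−3)÷2=22=v, 13→(13−3)÷2=5=e, 31→(31−3)÷2=14=n.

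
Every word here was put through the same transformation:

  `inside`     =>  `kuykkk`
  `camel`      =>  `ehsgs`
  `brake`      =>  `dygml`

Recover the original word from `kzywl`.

Shifts by position in inside: pos 0: i→k (+2), pos 1: n→u (+7), pos 2: s→y (+6), pos 3: i→k (+2), pos 4: d→k (+7), pos 5: e→k (+6) — repeating every 3. The shifts repeat in a cycle of length 3: positions 0,1,… shift by +2, +7, +6, then the pattern repeats.
Undoing it on kzywl: k−2=i, z−7=s, y−6=s, w−2=u, l−7=e.

issue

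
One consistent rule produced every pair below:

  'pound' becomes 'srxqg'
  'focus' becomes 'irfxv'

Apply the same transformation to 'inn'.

Compare letters: p→s is +3, o→r is +3, u→x is +3 — a constant shift. It's a constant shift of +3 (ROT3).
Applying it to inn: i+3=l, n+3=q, n+3=q.

lqq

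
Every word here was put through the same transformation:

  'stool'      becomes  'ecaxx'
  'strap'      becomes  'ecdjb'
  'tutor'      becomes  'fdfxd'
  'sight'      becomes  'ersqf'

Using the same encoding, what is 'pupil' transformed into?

Shifts by position in stool: pos 0: s→e (+12), pos 1: t→c (+9), pos 2: o→a (+12), pos 3: o→x (+9) — repeating every 2. A repeating key of period 2 is used — shifts +12, +9 over and over.
Applying it to pupil: p+12=b, u+9=d, p+12=b, i+9=r, l+12=x.

bdbrx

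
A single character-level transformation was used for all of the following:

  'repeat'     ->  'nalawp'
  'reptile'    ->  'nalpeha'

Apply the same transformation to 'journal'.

fkqnjwh

Every letter moves 22 places later in the alphabet, wrapping around z→a.
Applying it to journal: j+22=f, o+22=k, u+22=q, r+22=n, n+22=j, a+22=w, l+22=h.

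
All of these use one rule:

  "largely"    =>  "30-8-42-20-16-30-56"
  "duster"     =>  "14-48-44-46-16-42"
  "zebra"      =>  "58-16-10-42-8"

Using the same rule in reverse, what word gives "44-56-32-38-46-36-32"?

Each letter becomes 2×(its alphabet position, a=1..z=26) + 6.
Reversing it on 44-56-32-38-46-36-32: 44→(44−6)÷2=19=s, 56→(56−6)÷2=25=y, 32→(32−6)÷2=13=m, 38→(38−6)÷2=16=p, 46→(46−6)÷2=20=t, 36→(36−6)÷2=15=o, 32→(32−6)÷2=13=m.

symptom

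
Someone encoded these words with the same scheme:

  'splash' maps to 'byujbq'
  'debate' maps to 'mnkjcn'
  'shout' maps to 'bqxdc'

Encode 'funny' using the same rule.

odwwh

Every letter moves 9 places later in the alphabet, wrapping around z→a.
On funny: f+9=o, u+9=d, n+9=w, n+9=w, y+9=h.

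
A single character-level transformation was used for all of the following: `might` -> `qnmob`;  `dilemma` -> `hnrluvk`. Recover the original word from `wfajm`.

In might: m→q is +4, i→n is +5, g→m is +6, h→o is +7 — the shift increases by 1 each position. The shift increases by 1 at each position, starting from +4: 4, 5, 6, ….
Reversing it on wfajm: w−4=s, f−5=a, a−6=u, j−7=c, m−8=e.

sauce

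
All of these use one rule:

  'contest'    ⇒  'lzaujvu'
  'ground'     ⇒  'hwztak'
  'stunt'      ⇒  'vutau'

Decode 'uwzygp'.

c(2)→l(11) and o(14)→z(25) fit y≡25x+13 (mod 26); the inverse of 25 mod 26 is 25. This is an affine cipher: with a=0,…,z=25, each position x becomes (25x+13) mod 26.
Reversing it on uwzygp: u(20)→25·(20−13)≡19=t; w(22)→25·(22−13)≡17=r; z(25)→25·(25−13)≡14=o; y(24)→25·(24−13)≡15=p; g(6)→25·(6−13)≡7=h; p(15)→25·(15−13)≡24=y (all mod 26).

trophy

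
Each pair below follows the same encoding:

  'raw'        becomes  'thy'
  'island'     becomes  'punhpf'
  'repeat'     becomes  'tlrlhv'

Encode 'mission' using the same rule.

The shift depends on letter class: consonant r→t is +2, but vowel a→h is +7. The rule splits by letter class: vowels +7, consonants +2.
Applying it to mission: m(cons)+2=o, i(vowel)+7=p, s(cons)+2=u, s(cons)+2=u, i(vowel)+7=p, o(vowel)+7=v, n(cons)+2=p.

opuupvp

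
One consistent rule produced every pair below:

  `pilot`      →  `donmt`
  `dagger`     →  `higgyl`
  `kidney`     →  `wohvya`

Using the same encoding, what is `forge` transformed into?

p(15)→d(3) and i(8)→o(14) fit y≡17x+8 (mod 26); the inverse of 17 mod 26 is 23. Treating letters as 0–25, the rule is x ↦ 17x + 8 (mod 26).
For forge: f(5)→17·5+8≡15=p; o(14)→17·14+8≡12=m; r(17)→17·17+8≡11=l; g(6)→17·6+8≡6=g; e(4)→17·4+8≡24=y (all mod 26).

pmlgy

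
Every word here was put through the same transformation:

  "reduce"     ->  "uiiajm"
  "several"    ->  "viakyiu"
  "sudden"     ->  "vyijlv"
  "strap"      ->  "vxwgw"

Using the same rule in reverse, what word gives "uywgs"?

In reduce: r→u is +3, e→i is +4, d→i is +5, u→a is +6 — the shift increases by 1 each position. Letter i (0-indexed) is shifted by i+3, so successive shifts are 3, 4, 5, ….
Undoing it on uywgs: u−3=r, y−4=u, w−5=r, g−6=a, s−7=l.

rural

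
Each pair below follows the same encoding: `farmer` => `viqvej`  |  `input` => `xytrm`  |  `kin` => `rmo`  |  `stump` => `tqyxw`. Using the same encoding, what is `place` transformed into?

The output letters match the input read backwards, each shifted +4: farmer reversed is remraf. Read the word backwards and shift each letter +4.
On place: reverse → ecalp; then shift: e+4=i, c+4=g, a+4=e, l+4=p, p+4=t.

igept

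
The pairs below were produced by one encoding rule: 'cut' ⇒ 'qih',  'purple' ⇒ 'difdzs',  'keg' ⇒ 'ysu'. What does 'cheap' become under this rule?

It's a constant shift of +14 (ROT14).
Applying it to cheap: c+14=q, h+14=v, e+14=s, a+14=o, p+14=d.

qvsod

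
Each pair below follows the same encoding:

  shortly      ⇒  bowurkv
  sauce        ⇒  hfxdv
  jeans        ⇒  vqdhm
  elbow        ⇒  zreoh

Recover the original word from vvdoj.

The output letters match the input read backwards, each shifted +3: shortly reversed is yltrohs. Read the word backwards and shift each letter +3.
Decoding vvdoj: shift back: v−3=s, v−3=s, d−3=a, o−3=l, j−3=g → ssalg; then reverse → glass.

glass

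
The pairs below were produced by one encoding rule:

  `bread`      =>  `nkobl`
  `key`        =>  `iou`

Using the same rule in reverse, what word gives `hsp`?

The output letters match the input read backwards, each shifted +10: bread reversed is daerb. Read the word backwards and shift each letter +10.
Decoding hsp: shift back: h−10=x, s−10=i, p−10=f → xif; then reverse → fix.

fix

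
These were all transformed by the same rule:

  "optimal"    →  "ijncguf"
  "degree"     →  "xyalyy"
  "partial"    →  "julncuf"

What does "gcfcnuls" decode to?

Compare letters: o→i is +20, p→j is +20, t→n is +20 — a constant shift. Every letter moves 20 places later in the alphabet, wrapping around z→a.
Reversing it on gcfcnuls: g−20=m, c−20=i, f−20=l, c−20=i, n−20=t, u−20=a, l−20=r, s−20=y.

military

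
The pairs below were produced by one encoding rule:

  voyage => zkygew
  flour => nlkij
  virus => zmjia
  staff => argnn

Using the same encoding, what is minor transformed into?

cmtkj

v(21)→z(25) and o(14)→k(10) fit y≡17x+6 (mod 26); the inverse of 17 mod 26 is 23. Each letter's alphabet position (a=0..z=25) is mapped through 17·x+6 mod 26 — an affine cipher.
For minor: m(12)→17·12+6≡2=c; i(8)→17·8+6≡12=m; n(13)→17·13+6≡19=t; o(14)→17·14+6≡10=k; r(17)→17·17+6≡9=j (all mod 26).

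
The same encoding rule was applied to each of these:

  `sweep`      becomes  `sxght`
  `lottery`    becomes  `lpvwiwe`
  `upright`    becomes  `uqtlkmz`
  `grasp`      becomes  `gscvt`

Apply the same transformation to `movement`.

In sweep: s→s is +0, w→x is +1, e→g is +2, e→h is +3 — the shift increases by 1 each position. Each letter shifts forward by its position index (0, 1, 2, …) — the shift grows by one for each successive letter.
On movement: m+0=m, o+1=p, v+2=x, e+3=h, m+4=q, e+5=j, n+6=t, t+7=a.

mpxhqjta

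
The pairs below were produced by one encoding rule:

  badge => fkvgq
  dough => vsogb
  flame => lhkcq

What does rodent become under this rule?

b(1)→f(5) and a(0)→k(10) fit y≡21x+10 (mod 26); the inverse of 21 mod 26 is 5. This is an affine cipher: with a=0,…,z=25, each position x becomes (21x+10) mod 26.
On rodent: r(17)→21·17+10≡3=d; o(14)→21·14+10≡18=s; d(3)→21·3+10≡21=v; e(4)→21·4+10≡16=q; n(13)→21·13+10≡23=x; t(19)→21·19+10≡19=t (all mod 26).

dsvqxt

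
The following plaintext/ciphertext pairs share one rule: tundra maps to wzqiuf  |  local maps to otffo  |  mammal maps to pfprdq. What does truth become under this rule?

Shifts by position in tundra: pos 0: t→w (+3), pos 1: u→z (+5), pos 2: n→q (+3), pos 3: d→i (+5) — repeating every 2. The shifts repeat in a cycle of length 2: positions 0,1,… shift by +3, +5, then the pattern repeats.
On truth: t+3=w, r+5=w, u+3=x, t+5=y, h+3=k.

wwxyk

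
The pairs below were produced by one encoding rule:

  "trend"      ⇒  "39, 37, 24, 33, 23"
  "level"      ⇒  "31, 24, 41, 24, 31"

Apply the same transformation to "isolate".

28, 38, 34, 31, 20, 39, 24

Letters become their 1-based position plus 19 (so a→20, b→21, …).
Applying it to isolate: i=9→28, s=19→38, o=15→34, l=12→31, a=1→20, t=20→39, e=5→24.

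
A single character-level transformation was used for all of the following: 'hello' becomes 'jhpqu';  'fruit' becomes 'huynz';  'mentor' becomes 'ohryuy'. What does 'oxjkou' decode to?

muffin

In hello: h→j is +2, e→h is +3, l→p is +4, l→q is +5 — the shift increases by 1 each position. Letter i (0-indexed) is shifted by i+2, so successive shifts are 2, 3, 4, ….
Reversing it on oxjkou: o−2=m, x−3=u, j−4=f, k−5=f, o−6=i, u−7=n.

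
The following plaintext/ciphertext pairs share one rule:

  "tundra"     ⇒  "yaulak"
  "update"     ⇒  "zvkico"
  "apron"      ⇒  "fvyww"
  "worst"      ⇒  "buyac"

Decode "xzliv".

steam

In tundra: t→y is +5, u→a is +6, n→u is +7, d→l is +8 — the shift increases by 1 each position. Letter i (0-indexed) is shifted by i+5, so successive shifts are 5, 6, 7, ….
Reversing it on xzliv: x−5=s, z−6=t, l−7=e, i−8=a, v−9=m.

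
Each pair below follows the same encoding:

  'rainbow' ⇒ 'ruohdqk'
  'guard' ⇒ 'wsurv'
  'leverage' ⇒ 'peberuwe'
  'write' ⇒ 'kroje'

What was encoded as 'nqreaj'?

forest

r(17)→r(17) and a(0)→u(20) fit y≡9x+20 (mod 26); the inverse of 9 mod 26 is 3. This is an affine cipher: with a=0,…,z=25, each position x becomes (9x+20) mod 26.
Undoing it on nqreaj: n(13)→3·(13−20)≡5=f; q(16)→3·(16−20)≡14=o; r(17)→3·(17−20)≡17=r; e(4)→3·(4−20)≡4=e; a(0)→3·(0−20)≡18=s; j(9)→3·(9−20)≡19=t (all mod 26).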